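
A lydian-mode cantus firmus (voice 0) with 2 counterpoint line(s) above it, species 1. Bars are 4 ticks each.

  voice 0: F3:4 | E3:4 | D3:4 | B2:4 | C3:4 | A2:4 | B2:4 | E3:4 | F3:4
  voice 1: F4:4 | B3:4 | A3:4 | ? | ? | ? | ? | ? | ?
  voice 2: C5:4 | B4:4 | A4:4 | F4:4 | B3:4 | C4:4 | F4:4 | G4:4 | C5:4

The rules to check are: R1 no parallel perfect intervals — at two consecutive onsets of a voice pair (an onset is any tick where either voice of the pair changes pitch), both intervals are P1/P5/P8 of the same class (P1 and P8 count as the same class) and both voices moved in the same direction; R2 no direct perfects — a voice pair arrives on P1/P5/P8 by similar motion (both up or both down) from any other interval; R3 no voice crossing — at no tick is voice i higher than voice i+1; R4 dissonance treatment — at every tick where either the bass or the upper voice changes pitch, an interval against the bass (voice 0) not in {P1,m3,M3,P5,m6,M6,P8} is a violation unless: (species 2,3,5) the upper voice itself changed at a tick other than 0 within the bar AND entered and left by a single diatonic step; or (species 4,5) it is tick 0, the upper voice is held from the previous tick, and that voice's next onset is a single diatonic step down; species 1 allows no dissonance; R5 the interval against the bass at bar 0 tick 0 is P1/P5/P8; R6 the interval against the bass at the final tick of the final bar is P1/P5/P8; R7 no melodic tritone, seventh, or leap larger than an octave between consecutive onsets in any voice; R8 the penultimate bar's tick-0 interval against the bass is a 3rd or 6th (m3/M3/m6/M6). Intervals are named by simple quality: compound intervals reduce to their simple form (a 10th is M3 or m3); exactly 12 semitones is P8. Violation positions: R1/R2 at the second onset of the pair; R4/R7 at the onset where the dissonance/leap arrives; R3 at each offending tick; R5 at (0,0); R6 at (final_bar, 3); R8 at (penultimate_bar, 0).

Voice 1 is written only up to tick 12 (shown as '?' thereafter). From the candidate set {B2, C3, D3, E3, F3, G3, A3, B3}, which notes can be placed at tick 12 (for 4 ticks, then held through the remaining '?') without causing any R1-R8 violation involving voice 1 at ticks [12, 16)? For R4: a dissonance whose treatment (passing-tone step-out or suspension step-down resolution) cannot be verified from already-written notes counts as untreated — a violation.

B2: violates R2,R7
C3: violates R4
D3: legal
E3: violates R4
F3: violates R1,R4
G3: legal
A3: violates R4
B3: legal

{B3, D3, G3}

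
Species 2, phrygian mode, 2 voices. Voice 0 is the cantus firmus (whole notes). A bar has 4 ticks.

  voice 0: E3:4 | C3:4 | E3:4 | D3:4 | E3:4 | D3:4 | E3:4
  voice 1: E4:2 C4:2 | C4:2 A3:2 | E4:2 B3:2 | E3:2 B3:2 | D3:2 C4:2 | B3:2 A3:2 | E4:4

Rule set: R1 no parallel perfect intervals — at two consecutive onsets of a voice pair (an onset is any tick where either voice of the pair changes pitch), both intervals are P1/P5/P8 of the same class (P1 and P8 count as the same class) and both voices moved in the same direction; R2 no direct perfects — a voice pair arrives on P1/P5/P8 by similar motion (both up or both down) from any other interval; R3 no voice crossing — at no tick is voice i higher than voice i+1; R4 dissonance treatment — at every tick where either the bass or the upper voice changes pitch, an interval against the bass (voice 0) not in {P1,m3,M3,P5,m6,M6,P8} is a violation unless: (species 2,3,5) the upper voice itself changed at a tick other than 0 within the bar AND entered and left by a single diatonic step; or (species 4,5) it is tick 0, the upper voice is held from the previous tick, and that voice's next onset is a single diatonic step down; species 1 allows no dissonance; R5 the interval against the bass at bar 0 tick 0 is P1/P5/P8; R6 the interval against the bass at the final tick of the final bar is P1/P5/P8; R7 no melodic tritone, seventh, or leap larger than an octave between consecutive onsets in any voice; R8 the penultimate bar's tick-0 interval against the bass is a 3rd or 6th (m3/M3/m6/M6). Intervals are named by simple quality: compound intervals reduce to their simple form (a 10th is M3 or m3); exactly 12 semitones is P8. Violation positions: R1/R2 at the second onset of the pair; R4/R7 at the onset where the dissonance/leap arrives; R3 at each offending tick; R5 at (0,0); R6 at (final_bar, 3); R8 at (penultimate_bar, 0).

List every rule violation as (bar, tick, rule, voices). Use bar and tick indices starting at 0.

bar 0: v0=E3 v1=E4 downbeat P8
bar 1: v0=C3 v1=C4 downbeat P8
bar 2: v0=E3 v1=E4 downbeat P8
bar 3: v0=D3 v1=E3 downbeat M2
bar 4: v0=E3 v1=D3 downbeat M2
bar 5: v0=D3 v1=B3 downbeat M6
bar 6: v0=E3 v1=E4 downbeat P8
  -> R2 @ bar 2 tick 0 v(0, 1): C3/A3 M6 -> E3/E4 P8 similar
  -> R4 @ bar 3 tick 0 v(0, 1): D3/E3 M2 untreated
  -> R3 @ bar 4 tick 0 v(0, 1): E3 above D3
  -> R4 @ bar 4 tick 0 v(0, 1): E3/D3 M2 untreated
  -> R3 @ bar 4 tick 1 v(0, 1): E3 above D3
  -> R7 @ bar 4 tick 2 v(1,): D3->C4 leap 10st
  -> R2 @ bar 6 tick 0 v(0, 1): D3/A3 P5 -> E3/E4 P8 similar

(2, 0, R2, (0, 1))
(3, 0, R4, (0, 1))
(4, 0, R3, (0, 1))
(4, 0, R4, (0, 1))
(4, 1, R3, (0, 1))
(4, 2, R7, (1,))
(6, 0, R2, (0, 1))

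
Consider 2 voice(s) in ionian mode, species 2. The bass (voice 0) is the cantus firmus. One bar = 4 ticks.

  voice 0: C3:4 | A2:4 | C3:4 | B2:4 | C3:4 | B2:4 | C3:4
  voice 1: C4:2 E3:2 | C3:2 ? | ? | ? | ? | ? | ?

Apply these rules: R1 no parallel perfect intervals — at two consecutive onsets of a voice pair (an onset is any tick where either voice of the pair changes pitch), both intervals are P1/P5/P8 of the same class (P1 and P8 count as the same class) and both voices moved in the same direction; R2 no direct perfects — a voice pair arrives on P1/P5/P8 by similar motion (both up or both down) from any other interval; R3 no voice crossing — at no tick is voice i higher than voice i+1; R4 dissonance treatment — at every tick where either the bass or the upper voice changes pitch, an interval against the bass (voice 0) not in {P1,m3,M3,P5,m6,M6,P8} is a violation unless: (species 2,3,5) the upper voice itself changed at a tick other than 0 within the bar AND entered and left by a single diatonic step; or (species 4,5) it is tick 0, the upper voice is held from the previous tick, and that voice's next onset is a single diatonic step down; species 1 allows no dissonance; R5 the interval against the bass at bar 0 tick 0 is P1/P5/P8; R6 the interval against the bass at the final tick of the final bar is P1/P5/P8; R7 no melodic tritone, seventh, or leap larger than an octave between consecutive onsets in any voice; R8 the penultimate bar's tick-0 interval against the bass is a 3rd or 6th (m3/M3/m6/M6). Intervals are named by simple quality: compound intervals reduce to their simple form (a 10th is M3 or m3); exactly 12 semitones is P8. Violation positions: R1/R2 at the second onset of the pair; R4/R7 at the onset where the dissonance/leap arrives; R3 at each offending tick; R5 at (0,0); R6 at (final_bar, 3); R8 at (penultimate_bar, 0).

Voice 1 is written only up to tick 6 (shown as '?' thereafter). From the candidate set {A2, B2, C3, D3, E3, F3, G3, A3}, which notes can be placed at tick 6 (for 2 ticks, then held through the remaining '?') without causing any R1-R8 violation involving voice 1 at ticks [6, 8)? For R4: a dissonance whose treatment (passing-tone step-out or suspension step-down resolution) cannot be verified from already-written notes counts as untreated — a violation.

{A2, A3, C3, E3, F3}

A2: legal
B2: violates R4
C3: legal
D3: violates R4
E3: legal
F3: legal
G3: violates R4
A3: legal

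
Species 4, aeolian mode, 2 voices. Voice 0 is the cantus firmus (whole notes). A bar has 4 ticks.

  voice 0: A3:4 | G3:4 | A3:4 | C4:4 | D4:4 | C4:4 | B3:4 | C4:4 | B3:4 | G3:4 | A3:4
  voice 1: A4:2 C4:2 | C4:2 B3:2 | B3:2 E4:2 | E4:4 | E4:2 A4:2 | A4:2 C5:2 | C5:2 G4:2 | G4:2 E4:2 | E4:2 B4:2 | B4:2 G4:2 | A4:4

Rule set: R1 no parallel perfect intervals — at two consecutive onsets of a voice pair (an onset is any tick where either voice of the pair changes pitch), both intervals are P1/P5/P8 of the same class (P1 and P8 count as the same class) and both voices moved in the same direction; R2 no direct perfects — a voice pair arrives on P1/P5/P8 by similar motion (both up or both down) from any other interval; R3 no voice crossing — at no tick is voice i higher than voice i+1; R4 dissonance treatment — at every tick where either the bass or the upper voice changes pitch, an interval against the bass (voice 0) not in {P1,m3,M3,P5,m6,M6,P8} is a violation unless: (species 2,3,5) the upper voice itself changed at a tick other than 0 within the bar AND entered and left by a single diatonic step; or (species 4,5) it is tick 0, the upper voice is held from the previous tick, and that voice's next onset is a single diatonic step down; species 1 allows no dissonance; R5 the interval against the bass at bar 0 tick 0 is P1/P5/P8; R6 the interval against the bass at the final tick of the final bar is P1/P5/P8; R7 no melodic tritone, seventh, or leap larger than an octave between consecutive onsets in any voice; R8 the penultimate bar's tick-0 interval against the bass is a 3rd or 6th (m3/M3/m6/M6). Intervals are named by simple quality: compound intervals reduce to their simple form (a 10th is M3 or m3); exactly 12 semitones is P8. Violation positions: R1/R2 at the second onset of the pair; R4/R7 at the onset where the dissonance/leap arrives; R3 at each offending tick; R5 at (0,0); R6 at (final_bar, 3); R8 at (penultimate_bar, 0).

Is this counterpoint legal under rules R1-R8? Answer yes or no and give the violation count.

No (5 violations)

bar 0: v0=A3 v1=A4 (P8)
bar 1: v0=G3 v1=C4 (P4)
bar 2: v0=A3 v1=B3 (M2)
bar 3: v0=C4 v1=E4 (M3)
bar 4: v0=D4 v1=E4 (M2)
bar 5: v0=C4 v1=A4 (M6)
bar 6: v0=B3 v1=C5 (m2)
bar 7: v0=C4 v1=G4 (P5)
bar 8: v0=B3 v1=E4 (P4)
bar 9: v0=G3 v1=B4 (M3)
bar 10: v0=A3 v1=A4 (P8)
  R4 @ bar2.0: A3/B3 M2 untreated
  R4 @ bar4.0: D4/E4 M2 untreated
  R4 @ bar6.0: B3/C5 m2 untreated
  R4 @ bar8.0: B3/E4 P4 untreated
  R1 @ bar10.0: G3/G4 P8 -> A3/A4 P8 similar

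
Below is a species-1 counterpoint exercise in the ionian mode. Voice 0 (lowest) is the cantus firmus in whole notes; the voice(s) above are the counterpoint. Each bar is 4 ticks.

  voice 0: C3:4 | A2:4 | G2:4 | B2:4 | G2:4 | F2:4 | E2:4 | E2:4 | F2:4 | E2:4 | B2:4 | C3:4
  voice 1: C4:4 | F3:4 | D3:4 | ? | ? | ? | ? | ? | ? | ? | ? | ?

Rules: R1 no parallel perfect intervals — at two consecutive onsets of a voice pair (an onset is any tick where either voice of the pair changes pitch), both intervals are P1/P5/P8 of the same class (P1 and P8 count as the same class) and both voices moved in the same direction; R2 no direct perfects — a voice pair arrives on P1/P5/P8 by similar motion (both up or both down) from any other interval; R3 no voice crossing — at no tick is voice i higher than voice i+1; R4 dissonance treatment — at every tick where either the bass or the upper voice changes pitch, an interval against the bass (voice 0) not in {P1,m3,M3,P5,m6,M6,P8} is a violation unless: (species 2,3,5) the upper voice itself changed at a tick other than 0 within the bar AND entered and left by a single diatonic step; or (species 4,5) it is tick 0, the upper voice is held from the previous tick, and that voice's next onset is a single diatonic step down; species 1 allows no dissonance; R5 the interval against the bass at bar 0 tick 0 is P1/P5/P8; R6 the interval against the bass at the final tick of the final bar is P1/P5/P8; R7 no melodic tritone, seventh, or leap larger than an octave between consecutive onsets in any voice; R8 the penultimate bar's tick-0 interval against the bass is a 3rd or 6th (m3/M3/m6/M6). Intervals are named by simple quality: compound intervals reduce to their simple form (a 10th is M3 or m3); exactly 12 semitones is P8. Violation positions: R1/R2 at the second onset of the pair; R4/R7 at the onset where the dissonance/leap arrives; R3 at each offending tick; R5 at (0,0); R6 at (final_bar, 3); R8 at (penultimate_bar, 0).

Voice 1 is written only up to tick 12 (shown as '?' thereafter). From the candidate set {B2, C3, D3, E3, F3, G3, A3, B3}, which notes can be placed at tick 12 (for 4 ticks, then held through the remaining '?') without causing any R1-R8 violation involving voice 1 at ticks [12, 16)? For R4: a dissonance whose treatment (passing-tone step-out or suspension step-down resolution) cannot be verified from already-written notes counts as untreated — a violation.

{B2, D3, G3}

B2: legal
C3: violates R4
D3: legal
E3: violates R4
F3: violates R4
G3: legal
A3: violates R4
B3: violates R2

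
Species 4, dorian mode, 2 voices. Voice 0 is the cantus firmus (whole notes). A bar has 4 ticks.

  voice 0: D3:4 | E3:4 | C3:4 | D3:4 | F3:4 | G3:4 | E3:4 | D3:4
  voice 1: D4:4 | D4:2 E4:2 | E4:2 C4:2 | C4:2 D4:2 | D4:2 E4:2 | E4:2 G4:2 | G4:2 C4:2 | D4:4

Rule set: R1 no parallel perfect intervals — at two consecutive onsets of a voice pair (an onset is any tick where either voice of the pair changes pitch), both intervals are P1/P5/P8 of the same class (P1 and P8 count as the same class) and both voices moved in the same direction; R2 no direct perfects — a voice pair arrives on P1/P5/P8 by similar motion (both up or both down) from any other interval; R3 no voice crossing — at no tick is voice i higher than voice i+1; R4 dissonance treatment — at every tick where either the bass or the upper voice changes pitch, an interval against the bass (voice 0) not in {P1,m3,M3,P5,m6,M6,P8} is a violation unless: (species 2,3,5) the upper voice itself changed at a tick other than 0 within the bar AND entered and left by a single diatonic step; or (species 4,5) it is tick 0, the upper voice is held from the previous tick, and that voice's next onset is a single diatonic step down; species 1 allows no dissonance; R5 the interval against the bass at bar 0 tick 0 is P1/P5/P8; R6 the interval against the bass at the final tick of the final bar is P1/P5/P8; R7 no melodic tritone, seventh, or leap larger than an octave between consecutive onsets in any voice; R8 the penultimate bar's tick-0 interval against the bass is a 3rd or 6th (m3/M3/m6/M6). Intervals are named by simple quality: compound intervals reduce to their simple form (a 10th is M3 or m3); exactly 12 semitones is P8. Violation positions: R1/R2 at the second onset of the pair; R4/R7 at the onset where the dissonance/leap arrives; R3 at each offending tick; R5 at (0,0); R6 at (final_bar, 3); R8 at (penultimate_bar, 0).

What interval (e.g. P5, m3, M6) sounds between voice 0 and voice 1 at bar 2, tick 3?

P8

voice 0=C3 voice 1=C4 -> P8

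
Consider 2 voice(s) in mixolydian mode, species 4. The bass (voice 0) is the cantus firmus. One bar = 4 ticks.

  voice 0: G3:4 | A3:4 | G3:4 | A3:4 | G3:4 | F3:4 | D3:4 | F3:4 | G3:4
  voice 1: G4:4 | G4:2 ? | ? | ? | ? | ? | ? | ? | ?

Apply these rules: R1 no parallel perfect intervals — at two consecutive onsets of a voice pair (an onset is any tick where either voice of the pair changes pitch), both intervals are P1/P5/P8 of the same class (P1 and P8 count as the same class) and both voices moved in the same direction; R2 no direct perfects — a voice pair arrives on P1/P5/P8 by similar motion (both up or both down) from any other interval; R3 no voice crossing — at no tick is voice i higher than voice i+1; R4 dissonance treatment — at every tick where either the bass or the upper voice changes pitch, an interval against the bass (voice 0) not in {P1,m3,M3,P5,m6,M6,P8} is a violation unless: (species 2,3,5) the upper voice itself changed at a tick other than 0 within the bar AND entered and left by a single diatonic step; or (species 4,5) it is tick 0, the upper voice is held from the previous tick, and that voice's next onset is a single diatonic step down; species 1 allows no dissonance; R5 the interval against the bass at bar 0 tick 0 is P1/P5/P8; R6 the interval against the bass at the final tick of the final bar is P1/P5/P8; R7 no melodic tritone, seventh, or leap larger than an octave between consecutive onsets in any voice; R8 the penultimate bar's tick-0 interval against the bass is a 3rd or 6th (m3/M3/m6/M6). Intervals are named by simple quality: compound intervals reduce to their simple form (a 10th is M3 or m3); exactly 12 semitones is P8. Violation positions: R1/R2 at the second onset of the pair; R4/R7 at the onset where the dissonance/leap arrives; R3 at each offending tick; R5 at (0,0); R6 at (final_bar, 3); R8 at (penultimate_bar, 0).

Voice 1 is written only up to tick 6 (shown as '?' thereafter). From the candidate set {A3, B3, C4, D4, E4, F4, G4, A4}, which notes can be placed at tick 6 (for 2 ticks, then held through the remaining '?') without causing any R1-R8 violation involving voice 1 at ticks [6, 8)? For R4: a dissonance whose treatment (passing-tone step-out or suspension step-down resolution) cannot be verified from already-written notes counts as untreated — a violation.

{A4, C4, E4, F4, G4}

A3: violates R7
B3: violates R4
C4: legal
D4: violates R4
E4: legal
F4: legal
G4: legal
A4: legal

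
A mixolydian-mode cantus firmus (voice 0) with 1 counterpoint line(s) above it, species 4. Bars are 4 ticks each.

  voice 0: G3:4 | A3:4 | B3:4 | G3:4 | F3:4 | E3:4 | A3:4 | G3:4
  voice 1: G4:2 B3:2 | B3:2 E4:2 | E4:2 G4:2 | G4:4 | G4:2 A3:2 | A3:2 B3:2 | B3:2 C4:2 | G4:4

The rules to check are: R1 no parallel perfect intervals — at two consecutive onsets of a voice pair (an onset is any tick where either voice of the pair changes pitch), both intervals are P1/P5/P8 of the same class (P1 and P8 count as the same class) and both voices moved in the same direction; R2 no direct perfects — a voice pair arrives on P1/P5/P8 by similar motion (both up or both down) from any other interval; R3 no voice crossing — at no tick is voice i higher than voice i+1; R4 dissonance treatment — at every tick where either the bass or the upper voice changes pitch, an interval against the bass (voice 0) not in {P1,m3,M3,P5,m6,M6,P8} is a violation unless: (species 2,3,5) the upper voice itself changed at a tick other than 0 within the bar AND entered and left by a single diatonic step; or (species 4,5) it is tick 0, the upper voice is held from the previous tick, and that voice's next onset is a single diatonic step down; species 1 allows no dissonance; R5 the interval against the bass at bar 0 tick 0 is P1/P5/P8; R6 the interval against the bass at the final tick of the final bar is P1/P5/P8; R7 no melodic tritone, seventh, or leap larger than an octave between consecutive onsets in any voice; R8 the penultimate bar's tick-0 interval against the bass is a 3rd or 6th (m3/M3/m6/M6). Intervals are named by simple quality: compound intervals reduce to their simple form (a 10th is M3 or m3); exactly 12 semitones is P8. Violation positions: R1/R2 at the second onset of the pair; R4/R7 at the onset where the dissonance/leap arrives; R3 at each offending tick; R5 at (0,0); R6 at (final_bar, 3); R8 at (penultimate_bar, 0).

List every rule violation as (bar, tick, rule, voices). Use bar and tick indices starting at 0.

bar 0: v0=G3 v1=G4 downbeat P8
bar 1: v0=A3 v1=B3 downbeat M2
bar 2: v0=B3 v1=E4 downbeat P4
bar 3: v0=G3 v1=G4 downbeat P8
bar 4: v0=F3 v1=G4 downbeat M2
bar 5: v0=E3 v1=A3 downbeat P4
bar 6: v0=A3 v1=B3 downbeat M2
bar 7: v0=G3 v1=G4 downbeat P8
  -> R4 @ bar 1 tick 0 v(0, 1): A3/B3 M2 untreated
  -> R4 @ bar 2 tick 0 v(0, 1): B3/E4 P4 untreated
  -> R4 @ bar 4 tick 0 v(0, 1): F3/G4 M2 untreated
  -> R7 @ bar 4 tick 2 v(1,): G4->A3 leap 10st
  -> R4 @ bar 5 tick 0 v(0, 1): E3/A3 P4 untreated
  -> R4 @ bar 6 tick 0 v(0, 1): A3/B3 M2 untreated
  -> R8 @ bar 6 tick 0 v(0, 1): penult M2 not 3rd/6th

(1, 0, R4, (0, 1))
(2, 0, R4, (0, 1))
(4, 0, R4, (0, 1))
(4, 2, R7, (1,))
(5, 0, R4, (0, 1))
(6, 0, R4, (0, 1))
(6, 0, R8, (0, 1))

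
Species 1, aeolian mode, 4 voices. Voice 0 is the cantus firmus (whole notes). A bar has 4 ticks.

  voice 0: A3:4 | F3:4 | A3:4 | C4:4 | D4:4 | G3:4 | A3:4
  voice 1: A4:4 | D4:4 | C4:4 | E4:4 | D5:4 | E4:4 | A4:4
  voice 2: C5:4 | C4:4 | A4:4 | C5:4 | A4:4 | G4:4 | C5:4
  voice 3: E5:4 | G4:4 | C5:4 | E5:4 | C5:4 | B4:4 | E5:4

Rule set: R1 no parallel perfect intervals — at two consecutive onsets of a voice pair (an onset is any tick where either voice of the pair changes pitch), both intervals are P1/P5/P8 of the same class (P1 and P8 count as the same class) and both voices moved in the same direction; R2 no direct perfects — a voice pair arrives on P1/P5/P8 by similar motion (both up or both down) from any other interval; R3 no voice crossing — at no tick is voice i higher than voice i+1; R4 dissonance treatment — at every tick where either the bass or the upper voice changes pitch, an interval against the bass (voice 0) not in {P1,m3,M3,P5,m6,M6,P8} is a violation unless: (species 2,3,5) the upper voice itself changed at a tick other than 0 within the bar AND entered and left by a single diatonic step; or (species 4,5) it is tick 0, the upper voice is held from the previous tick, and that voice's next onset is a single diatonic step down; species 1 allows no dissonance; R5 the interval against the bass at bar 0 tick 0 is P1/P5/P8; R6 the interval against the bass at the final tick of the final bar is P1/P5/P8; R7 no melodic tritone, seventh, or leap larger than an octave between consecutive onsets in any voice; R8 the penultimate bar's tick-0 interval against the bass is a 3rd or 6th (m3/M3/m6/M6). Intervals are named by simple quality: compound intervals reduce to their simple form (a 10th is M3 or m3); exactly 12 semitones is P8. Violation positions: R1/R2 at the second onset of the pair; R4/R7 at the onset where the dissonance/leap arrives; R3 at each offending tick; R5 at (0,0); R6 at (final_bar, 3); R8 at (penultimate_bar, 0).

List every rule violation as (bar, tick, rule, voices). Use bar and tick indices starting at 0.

bar 0: v0=A3 v1=A4 v2=C5 v3=E5 downbeat P5
bar 1: v0=F3 v1=D4 v2=C4 v3=G4 downbeat M2
bar 2: v0=A3 v1=C4 v2=A4 v3=C5 downbeat m3
bar 3: v0=C4 v1=E4 v2=C5 v3=E5 downbeat M3
bar 4: v0=D4 v1=D5 v2=A4 v3=C5 downbeat m7
bar 5: v0=G3 v1=E4 v2=G4 v3=B4 downbeat M3
bar 6: v0=A3 v1=A4 v2=C5 v3=E5 downbeat P5
  -> R5 @ bar 0 tick 0 v(0, 2): opens on m3
  -> R2 @ bar 1 tick 0 v(0, 2): A3/C5 m3 -> F3/C4 P5 similar
  -> R2 @ bar 1 tick 0 v(2, 3): C5/E5 M3 -> C4/G4 P5 similar
  -> R3 @ bar 1 tick 0 v(1, 2): D4 above C4
  -> R4 @ bar 1 tick 0 v(0, 3): F3/G4 M2 untreated
  -> R3 @ bar 1 tick 1 v(1, 2): D4 above C4
  -> R3 @ bar 1 tick 2 v(1, 2): D4 above C4
  -> R3 @ bar 1 tick 3 v(1, 2): D4 above C4
  -> R2 @ bar 2 tick 0 v(0, 2): F3/C4 P5 -> A3/A4 P8 similar
  -> R1 @ bar 3 tick 0 v(0, 2): A3/A4 P8 -> C4/C5 P8 similar
  -> R1 @ bar 3 tick 0 v(1, 3): C4/C5 P8 -> E4/E5 P8 similar
  -> R2 @ bar 4 tick 0 v(0, 1): C4/E4 M3 -> D4/D5 P8 similar
  -> R3 @ bar 4 tick 0 v(1, 2): D5 above A4
  -> R4 @ bar 4 tick 0 v(0, 3): D4/C5 m7 untreated
  -> R7 @ bar 4 tick 0 v(1,): E4->D5 leap 10st
  -> R3 @ bar 4 tick 1 v(1, 2): D5 above A4
  -> R3 @ bar 4 tick 2 v(1, 2): D5 above A4
  -> R3 @ bar 4 tick 3 v(1, 2): D5 above A4
  -> R2 @ bar 5 tick 0 v(0, 2): D4/A4 P5 -> G3/G4 P8 similar
  -> R2 @ bar 5 tick 0 v(1, 3): D5/C5 M2 -> E4/B4 P5 similar
  -> R7 @ bar 5 tick 0 v(1,): D5->E4 leap 10st
  -> R8 @ bar 5 tick 0 v(0, 2): penult P8 not 3rd/6th
  -> R1 @ bar 6 tick 0 v(1, 3): E4/B4 P5 -> A4/E5 P5 similar
  -> R2 @ bar 6 tick 0 v(0, 1): G3/E4 M6 -> A3/A4 P8 similar
  -> R2 @ bar 6 tick 0 v(0, 3): G3/B4 M3 -> A3/E5 P5 similar
  -> R6 @ bar 6 tick 3 v(0, 2): closes on m3

(0, 0, R5, (0, 2))
(1, 0, R2, (0, 2))
(1, 0, R2, (2, 3))
(1, 0, R3, (1, 2))
(1, 0, R4, (0, 3))
(1, 1, R3, (1, 2))
(1, 2, R3, (1, 2))
(1, 3, R3, (1, 2))
(2, 0, R2, (0, 2))
(3, 0, R1, (0, 2))
(3, 0, R1, (1, 3))
(4, 0, R2, (0, 1))
(4, 0, R3, (1, 2))
(4, 0, R4, (0, 3))
(4, 0, R7, (1,))
(4, 1, R3, (1, 2))
(4, 2, R3, (1, 2))
(4, 3, R3, (1, 2))
(5, 0, R2, (0, 2))
(5, 0, R2, (1, 3))
(5, 0, R7, (1,))
(5, 0, R8, (0, 2))
(6, 0, R1, (1, 3))
(6, 0, R2, (0, 1))
(6, 0, R2, (0, 3))
(6, 3, R6, (0, 2))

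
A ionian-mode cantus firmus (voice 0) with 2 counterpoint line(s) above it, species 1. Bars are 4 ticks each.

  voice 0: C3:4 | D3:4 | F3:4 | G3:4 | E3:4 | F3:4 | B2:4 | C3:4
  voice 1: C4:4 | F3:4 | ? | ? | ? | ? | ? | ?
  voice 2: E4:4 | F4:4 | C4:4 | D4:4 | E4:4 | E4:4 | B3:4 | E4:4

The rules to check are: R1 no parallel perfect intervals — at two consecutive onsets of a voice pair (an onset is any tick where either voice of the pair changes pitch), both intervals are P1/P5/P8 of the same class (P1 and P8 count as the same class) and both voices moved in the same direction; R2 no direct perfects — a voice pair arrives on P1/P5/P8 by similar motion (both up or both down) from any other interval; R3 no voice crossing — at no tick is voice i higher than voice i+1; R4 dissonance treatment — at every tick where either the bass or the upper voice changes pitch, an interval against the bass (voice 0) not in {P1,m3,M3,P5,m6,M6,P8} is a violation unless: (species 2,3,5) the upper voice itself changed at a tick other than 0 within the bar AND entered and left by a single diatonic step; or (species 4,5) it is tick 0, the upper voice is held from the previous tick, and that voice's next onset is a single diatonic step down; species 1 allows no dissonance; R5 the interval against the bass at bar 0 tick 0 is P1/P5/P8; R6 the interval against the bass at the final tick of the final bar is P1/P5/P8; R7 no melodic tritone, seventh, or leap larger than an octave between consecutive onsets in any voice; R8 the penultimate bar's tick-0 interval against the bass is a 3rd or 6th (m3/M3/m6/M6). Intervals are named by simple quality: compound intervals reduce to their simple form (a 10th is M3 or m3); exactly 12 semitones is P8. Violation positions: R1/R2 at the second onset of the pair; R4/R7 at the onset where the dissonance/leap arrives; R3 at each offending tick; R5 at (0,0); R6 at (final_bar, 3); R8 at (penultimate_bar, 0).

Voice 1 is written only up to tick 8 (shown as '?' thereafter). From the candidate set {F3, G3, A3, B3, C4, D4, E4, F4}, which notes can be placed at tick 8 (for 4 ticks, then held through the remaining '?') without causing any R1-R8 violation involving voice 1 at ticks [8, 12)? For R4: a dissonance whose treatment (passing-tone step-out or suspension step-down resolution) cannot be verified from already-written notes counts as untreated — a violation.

{A3, F3}

F3: legal
G3: violates R4
A3: legal
B3: violates R4,R7
C4: violates R2
D4: violates R3
E4: violates R3,R4,R7
F4: violates R2,R3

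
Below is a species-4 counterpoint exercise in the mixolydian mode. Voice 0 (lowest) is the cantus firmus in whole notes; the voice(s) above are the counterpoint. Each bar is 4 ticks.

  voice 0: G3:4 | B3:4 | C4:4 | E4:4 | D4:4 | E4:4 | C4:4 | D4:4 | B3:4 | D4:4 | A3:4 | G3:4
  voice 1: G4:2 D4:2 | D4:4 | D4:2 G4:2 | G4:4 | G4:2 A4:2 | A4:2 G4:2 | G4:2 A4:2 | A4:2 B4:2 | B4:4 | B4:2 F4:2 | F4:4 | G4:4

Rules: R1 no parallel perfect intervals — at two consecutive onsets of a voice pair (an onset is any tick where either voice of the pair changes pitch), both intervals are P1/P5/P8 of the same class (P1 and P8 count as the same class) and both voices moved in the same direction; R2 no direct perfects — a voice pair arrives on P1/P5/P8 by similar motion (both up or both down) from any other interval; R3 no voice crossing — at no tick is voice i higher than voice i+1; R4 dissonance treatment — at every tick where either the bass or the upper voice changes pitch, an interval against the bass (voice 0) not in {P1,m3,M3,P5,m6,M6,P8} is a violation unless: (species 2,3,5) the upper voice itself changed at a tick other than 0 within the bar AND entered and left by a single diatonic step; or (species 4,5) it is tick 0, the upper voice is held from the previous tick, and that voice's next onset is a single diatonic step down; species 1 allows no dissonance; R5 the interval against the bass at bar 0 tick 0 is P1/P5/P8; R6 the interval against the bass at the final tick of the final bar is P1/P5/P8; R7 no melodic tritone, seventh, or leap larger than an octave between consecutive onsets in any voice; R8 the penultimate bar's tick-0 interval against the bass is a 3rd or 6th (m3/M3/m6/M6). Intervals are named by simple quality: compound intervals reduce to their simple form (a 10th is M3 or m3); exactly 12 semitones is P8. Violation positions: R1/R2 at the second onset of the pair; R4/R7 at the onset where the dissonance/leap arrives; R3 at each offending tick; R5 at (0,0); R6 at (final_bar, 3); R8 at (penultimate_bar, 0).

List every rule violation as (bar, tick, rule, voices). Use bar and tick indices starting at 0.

bar 0: v0=G3 v1=G4 downbeat P8
bar 1: v0=B3 v1=D4 downbeat m3
bar 2: v0=C4 v1=D4 downbeat M2
bar 3: v0=E4 v1=G4 downbeat m3
bar 4: v0=D4 v1=G4 downbeat P4
bar 5: v0=E4 v1=A4 downbeat P4
bar 6: v0=C4 v1=G4 downbeat P5
bar 7: v0=D4 v1=A4 downbeat P5
bar 8: v0=B3 v1=B4 downbeat P8
bar 9: v0=D4 v1=B4 downbeat M6
bar 10: v0=A3 v1=F4 downbeat m6
bar 11: v0=G3 v1=G4 downbeat P8
  -> R4 @ bar 2 tick 0 v(0, 1): C4/D4 M2 untreated
  -> R4 @ bar 4 tick 0 v(0, 1): D4/G4 P4 untreated
  -> R7 @ bar 9 tick 2 v(1,): B4->F4 leap 6st

(2, 0, R4, (0, 1))
(4, 0, R4, (0, 1))
(9, 2, R7, (1,))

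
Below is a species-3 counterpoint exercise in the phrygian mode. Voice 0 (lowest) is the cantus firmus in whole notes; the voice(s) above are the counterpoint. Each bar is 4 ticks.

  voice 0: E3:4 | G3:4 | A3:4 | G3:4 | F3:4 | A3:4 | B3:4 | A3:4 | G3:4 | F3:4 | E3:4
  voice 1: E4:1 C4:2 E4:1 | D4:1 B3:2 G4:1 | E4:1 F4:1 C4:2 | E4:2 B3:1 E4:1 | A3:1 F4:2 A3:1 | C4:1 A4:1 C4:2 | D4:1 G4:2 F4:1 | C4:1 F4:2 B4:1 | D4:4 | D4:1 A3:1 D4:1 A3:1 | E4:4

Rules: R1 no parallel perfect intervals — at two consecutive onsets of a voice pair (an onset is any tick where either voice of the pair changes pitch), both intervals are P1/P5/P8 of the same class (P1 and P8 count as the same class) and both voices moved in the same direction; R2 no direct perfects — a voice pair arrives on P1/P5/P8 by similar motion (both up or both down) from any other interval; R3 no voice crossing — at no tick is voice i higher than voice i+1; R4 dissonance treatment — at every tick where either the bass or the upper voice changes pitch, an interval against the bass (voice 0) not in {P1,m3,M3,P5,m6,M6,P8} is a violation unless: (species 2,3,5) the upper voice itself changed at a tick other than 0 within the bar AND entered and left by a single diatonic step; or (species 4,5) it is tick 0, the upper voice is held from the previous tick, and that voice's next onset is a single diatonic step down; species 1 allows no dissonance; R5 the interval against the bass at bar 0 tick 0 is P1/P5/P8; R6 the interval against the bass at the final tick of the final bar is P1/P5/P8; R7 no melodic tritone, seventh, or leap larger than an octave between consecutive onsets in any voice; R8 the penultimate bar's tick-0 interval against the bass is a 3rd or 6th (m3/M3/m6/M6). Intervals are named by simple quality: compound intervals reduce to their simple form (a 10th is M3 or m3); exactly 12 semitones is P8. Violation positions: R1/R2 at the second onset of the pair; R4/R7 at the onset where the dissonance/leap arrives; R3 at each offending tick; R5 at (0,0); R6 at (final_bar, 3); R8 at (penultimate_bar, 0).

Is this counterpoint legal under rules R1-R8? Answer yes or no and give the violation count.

No (4 violations)

bar 0: v0=E3 v1=E4 (P8)
bar 1: v0=G3 v1=D4 (P5)
bar 2: v0=A3 v1=E4 (P5)
bar 3: v0=G3 v1=E4 (M6)
bar 4: v0=F3 v1=A3 (M3)
bar 5: v0=A3 v1=C4 (m3)
bar 6: v0=B3 v1=D4 (m3)
bar 7: v0=A3 v1=C4 (m3)
bar 8: v0=G3 v1=D4 (P5)
bar 9: v0=F3 v1=D4 (M6)
bar 10: v0=E3 v1=E4 (P8)
  R4 @ bar6.3: B3/F4 TT untreated
  R4 @ bar7.3: A3/B4 M2 untreated
  R7 @ bar7.3: F4->B4 leap 6st
  R2 @ bar8.0: A3/B4 M2 -> G3/D4 P5 similar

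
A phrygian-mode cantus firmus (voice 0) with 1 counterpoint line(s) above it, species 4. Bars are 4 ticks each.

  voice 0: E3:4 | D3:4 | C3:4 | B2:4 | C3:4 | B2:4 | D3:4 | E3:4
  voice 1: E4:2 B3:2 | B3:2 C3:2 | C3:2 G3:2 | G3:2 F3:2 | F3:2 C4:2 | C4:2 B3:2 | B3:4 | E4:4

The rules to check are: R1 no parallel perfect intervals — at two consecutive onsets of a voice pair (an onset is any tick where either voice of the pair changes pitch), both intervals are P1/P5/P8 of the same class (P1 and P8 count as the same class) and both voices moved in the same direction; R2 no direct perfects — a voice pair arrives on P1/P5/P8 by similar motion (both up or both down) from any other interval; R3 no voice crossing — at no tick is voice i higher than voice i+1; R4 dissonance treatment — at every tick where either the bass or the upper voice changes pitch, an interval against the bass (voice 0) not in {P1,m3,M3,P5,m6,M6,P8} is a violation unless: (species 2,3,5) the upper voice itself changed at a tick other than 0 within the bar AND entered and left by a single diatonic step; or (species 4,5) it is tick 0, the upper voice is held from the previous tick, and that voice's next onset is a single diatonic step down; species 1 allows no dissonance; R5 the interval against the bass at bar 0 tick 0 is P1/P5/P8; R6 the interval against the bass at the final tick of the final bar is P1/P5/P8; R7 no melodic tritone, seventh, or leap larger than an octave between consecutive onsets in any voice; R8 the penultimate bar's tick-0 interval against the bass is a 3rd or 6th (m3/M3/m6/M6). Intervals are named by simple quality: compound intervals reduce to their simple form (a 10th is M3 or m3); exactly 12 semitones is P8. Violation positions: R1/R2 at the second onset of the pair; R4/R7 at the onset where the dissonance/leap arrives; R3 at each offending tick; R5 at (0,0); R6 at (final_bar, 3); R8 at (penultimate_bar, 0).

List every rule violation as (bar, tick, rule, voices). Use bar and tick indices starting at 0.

(1, 2, R3, (0, 1))
(1, 2, R4, (0, 1))
(1, 2, R7, (1,))
(1, 3, R3, (0, 1))
(3, 2, R4, (0, 1))
(4, 0, R4, (0, 1))
(7, 0, R2, (0, 1))

bar 0: v0=E3 v1=E4 downbeat P8
bar 1: v0=D3 v1=B3 downbeat M6
bar 2: v0=C3 v1=C3 downbeat P1
bar 3: v0=B2 v1=G3 downbeat m6
bar 4: v0=C3 v1=F3 downbeat P4
bar 5: v0=B2 v1=C4 downbeat m2
bar 6: v0=D3 v1=B3 downbeat M6
bar 7: v0=E3 v1=E4 downbeat P8
  -> R3 @ bar 1 tick 2 v(0, 1): D3 above C3
  -> R4 @ bar 1 tick 2 v(0, 1): D3/C3 M2 untreated
  -> R7 @ bar 1 tick 2 v(1,): B3->C3 leap 11st
  -> R3 @ bar 1 tick 3 v(0, 1): D3 above C3
  -> R4 @ bar 3 tick 2 v(0, 1): B2/F3 TT untreated
  -> R4 @ bar 4 tick 0 v(0, 1): C3/F3 P4 untreated
  -> R2 @ bar 7 tick 0 v(0, 1): D3/B3 M6 -> E3/E4 P8 similar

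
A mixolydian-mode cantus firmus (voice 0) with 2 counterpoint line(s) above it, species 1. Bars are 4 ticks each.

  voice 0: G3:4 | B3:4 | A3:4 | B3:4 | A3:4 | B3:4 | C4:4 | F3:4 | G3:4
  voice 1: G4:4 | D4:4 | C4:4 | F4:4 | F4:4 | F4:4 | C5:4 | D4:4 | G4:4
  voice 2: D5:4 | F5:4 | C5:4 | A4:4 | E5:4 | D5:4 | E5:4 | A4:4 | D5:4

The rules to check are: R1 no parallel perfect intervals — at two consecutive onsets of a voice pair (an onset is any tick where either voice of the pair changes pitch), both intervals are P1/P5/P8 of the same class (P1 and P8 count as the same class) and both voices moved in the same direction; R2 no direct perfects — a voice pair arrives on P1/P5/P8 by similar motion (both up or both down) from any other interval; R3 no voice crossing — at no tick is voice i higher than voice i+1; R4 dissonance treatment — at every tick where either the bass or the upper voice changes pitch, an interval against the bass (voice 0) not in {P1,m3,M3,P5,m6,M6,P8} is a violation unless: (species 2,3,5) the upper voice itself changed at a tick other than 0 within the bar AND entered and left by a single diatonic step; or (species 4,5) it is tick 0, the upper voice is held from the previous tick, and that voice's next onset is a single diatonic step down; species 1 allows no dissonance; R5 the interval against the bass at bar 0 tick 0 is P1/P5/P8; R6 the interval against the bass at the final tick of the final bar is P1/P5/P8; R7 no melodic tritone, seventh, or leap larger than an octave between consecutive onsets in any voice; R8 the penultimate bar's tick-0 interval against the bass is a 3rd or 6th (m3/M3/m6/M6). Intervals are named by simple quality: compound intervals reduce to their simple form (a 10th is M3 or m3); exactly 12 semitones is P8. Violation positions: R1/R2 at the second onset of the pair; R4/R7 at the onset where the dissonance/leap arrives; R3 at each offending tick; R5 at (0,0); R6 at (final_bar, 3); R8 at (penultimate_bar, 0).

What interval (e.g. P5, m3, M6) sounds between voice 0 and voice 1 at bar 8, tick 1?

P8

voice 0=G3 voice 1=G4 -> P8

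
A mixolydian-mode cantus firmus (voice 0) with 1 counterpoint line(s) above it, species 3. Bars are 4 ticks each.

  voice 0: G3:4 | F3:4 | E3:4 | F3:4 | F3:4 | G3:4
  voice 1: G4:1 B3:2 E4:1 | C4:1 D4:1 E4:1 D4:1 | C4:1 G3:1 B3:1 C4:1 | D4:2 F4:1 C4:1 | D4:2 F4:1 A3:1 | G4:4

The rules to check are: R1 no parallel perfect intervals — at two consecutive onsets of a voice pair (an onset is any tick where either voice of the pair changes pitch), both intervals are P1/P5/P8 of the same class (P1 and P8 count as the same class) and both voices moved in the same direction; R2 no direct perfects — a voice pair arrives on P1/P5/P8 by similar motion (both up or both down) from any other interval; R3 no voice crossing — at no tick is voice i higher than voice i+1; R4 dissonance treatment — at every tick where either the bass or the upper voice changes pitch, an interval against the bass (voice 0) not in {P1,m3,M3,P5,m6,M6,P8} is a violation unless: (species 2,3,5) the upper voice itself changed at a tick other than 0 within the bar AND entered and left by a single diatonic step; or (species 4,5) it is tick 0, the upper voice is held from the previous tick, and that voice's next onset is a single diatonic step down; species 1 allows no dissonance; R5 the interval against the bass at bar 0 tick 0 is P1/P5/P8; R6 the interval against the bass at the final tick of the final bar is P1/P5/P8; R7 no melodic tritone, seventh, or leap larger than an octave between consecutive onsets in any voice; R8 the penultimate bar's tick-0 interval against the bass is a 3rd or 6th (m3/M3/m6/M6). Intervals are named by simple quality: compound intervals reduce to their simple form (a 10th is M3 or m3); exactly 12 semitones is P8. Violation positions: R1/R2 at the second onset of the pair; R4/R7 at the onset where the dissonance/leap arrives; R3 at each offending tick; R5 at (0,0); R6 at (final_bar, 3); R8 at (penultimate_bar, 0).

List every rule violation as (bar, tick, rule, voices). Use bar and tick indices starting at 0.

bar 0: v0=G3 v1=G4 downbeat P8
bar 1: v0=F3 v1=C4 downbeat P5
bar 2: v0=E3 v1=C4 downbeat m6
bar 3: v0=F3 v1=D4 downbeat M6
bar 4: v0=F3 v1=D4 downbeat M6
bar 5: v0=G3 v1=G4 downbeat P8
  -> R2 @ bar 1 tick 0 v(0, 1): G3/E4 M6 -> F3/C4 P5 similar
  -> R2 @ bar 5 tick 0 v(0, 1): F3/A3 M3 -> G3/G4 P8 similar
  -> R7 @ bar 5 tick 0 v(1,): A3->G4 leap 10st

(1, 0, R2, (0, 1))
(5, 0, R2, (0, 1))
(5, 0, R7, (1,))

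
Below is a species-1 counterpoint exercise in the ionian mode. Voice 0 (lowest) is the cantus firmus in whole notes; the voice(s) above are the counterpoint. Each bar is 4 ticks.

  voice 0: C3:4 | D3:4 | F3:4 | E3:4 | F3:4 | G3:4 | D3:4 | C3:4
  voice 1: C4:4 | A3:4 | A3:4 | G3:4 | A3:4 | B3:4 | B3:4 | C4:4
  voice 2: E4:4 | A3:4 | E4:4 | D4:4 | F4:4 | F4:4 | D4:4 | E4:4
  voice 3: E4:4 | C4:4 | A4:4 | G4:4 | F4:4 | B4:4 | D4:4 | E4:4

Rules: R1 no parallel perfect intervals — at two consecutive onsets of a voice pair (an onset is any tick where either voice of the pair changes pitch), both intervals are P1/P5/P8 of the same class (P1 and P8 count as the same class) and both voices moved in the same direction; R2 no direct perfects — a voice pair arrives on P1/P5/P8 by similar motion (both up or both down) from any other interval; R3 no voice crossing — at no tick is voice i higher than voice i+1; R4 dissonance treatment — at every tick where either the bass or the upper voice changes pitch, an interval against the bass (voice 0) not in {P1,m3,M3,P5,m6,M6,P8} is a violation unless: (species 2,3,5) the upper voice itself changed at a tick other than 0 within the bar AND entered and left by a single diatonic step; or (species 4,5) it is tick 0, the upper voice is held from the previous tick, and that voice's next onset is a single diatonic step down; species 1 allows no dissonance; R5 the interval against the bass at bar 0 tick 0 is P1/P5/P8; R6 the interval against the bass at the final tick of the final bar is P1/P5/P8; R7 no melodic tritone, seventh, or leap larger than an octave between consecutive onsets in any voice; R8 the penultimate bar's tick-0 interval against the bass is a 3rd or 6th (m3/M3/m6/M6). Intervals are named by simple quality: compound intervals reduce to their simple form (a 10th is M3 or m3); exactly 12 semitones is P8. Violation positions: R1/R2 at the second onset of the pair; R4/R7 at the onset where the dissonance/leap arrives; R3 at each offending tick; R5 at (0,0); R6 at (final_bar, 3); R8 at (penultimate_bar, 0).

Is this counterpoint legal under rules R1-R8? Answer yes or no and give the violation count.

bar 0: v0=C3 v1=C4 v2=E4 v3=E4 (M3)
bar 1: v0=D3 v1=A3 v2=A3 v3=C4 (m7)
bar 2: v0=F3 v1=A3 v2=E4 v3=A4 (M3)
bar 3: v0=E3 v1=G3 v2=D4 v3=G4 (m3)
bar 4: v0=F3 v1=A3 v2=F4 v3=F4 (P8)
bar 5: v0=G3 v1=B3 v2=F4 v3=B4 (M3)
bar 6: v0=D3 v1=B3 v2=D4 v3=D4 (P8)
bar 7: v0=C3 v1=C4 v2=E4 v3=E4 (M3)
  R5 @ bar0.0: opens on M3
  R5 @ bar0.0: opens on M3
  R2 @ bar1.0: C4/E4 M3 -> A3/A3 P1 similar
  R4 @ bar1.0: D3/C4 m7 untreated
  R4 @ bar2.0: F3/E4 M7 untreated
  R1 @ bar3.0: A3/E4 P5 -> G3/D4 P5 similar
  R1 @ bar3.0: A3/A4 P8 -> G3/G4 P8 similar
  R4 @ bar3.0: E3/D4 m7 untreated
  R2 @ bar4.0: E3/D4 m7 -> F3/F4 P8 similar
  R2 @ bar5.0: A3/F4 m6 -> B3/B4 P8 similar
  R4 @ bar5.0: G3/F4 m7 untreated
  R7 @ bar5.0: F4->B4 leap 6st
  R2 @ bar6.0: G3/F4 m7 -> D3/D4 P8 similar
  R2 @ bar6.0: G3/B4 M3 -> D3/D4 P8 similar
  R2 @ bar6.0: F4/B4 TT -> D4/D4 P1 similar
  R8 @ bar6.0: penult P8 not 3rd/6th
  R8 @ bar6.0: penult P8 not 3rd/6th
  R1 @ bar7.0: D4/D4 P1 -> E4/E4 P1 similar
  R6 @ bar7.3: closes on M3
  R6 @ bar7.3: closes on M3

No (20 violations)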